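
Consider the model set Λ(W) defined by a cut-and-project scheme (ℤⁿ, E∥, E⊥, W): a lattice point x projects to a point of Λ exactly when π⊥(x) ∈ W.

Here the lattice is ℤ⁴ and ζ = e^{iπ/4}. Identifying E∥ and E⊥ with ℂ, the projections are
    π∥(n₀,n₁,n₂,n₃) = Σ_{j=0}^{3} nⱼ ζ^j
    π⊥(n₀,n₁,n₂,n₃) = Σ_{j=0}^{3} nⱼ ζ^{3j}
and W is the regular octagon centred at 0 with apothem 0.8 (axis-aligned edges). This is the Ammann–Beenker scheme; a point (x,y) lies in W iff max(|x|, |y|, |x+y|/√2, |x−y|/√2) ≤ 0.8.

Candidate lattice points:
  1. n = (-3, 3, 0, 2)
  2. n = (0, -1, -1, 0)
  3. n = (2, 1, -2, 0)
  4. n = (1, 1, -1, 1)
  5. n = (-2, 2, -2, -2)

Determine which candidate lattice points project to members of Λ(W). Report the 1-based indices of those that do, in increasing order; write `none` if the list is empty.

With ζ = e^{iπ/4} the internal vectors are ζ^0,ζ^3,ζ^6,ζ^9.
candidate 1: n = (-3, 3, 0, 2) → π⊥ ≈ (-3.7071, +3.5355); max(|x|,|y|,|x±y|/√2) = 5.1213 > 0.8 ⇒ ∉ W
candidate 2: n = (0, -1, -1, 0) → π⊥ ≈ (+0.7071, +0.2929); max(|x|,|y|,|x±y|/√2) = 0.7071 ≤ 0.8 ⇒ ∈ W
candidate 3: n = (2, 1, -2, 0) → π⊥ ≈ (+1.2929, +2.7071); max(|x|,|y|,|x±y|/√2) = 2.8284 > 0.8 ⇒ ∉ W
candidate 4: n = (1, 1, -1, 1) → π⊥ ≈ (+1.0000, +2.4142); max(|x|,|y|,|x±y|/√2) = 2.4142 > 0.8 ⇒ ∉ W
candidate 5: n = (-2, 2, -2, -2) → π⊥ ≈ (-4.8284, +2.0000); max(|x|,|y|,|x±y|/√2) = 4.8284 > 0.8 ⇒ ∉ W

2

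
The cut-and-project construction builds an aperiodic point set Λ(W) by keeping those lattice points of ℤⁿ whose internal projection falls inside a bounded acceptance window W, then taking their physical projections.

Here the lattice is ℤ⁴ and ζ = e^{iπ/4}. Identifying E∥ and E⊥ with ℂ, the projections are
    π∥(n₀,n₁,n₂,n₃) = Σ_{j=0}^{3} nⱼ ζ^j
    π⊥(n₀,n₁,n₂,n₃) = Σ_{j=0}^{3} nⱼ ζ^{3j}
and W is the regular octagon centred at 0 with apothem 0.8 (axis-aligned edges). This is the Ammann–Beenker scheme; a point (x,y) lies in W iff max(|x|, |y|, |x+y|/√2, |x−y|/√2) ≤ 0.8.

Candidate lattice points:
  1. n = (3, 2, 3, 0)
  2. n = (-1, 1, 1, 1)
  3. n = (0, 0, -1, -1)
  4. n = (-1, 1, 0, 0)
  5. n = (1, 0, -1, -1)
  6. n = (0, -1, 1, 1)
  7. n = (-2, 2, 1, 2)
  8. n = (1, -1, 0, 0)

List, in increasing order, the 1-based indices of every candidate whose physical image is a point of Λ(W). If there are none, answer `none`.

3, 5

π⊥(n) = n₀ + n₁ζ³ + n₂ζ⁶ + n₃ζ⁹ where ζ = e^{iπ/4}.
#1 (3, 2, 3, 0): internal (1.585786, -1.585786); octagon support 2.242641 vs apothem 0.8 → ∉ W
#2 (-1, 1, 1, 1): internal (-1.000000, 0.414214); octagon support 1.000000 vs apothem 0.8 → ∉ W
#3 (0, 0, -1, -1): internal (-0.707107, 0.292893); octagon support 0.707107 vs apothem 0.8 → ∈ W
#4 (-1, 1, 0, 0): internal (-1.707107, 0.707107); octagon support 1.707107 vs apothem 0.8 → ∉ W
#5 (1, 0, -1, -1): internal (0.292893, 0.292893); octagon support 0.414214 vs apothem 0.8 → ∈ W
#6 (0, -1, 1, 1): internal (1.414214, -1.000000); octagon support 1.707107 vs apothem 0.8 → ∉ W
#7 (-2, 2, 1, 2): internal (-2.000000, 1.828427); octagon support 2.707107 vs apothem 0.8 → ∉ W
#8 (1, -1, 0, 0): internal (1.707107, -0.707107); octagon support 1.707107 vs apothem 0.8 → ∉ W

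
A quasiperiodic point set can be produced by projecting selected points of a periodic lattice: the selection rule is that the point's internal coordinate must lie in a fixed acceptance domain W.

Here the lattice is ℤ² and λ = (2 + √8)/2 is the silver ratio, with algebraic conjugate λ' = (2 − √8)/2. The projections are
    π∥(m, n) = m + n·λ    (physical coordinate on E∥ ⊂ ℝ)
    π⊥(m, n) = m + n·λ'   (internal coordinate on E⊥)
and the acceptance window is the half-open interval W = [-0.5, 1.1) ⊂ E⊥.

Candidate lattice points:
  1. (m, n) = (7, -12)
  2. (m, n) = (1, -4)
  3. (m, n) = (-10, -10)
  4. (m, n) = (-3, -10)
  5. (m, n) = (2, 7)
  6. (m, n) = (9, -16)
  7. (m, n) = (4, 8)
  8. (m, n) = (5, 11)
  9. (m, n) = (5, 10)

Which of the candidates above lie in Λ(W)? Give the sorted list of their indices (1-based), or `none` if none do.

7, 8, 9

Compute λ' = (2−√8)/2 = -0.41421, so π⊥(m,n) = m -0.41421·n.
[1] lift (7,-12): star map gives 11.97056; window check -0.5 ≤ 11.97056 < 1.1 is false → out
[2] lift (1,-4): star map gives 2.65685; window check -0.5 ≤ 2.65685 < 1.1 is false → out
[3] lift (-10,-10): star map gives -5.85786; window check -0.5 ≤ -5.85786 < 1.1 is false → out
[4] lift (-3,-10): star map gives 1.14214; window check -0.5 ≤ 1.14214 < 1.1 is false → out
[5] lift (2,7): star map gives -0.89949; window check -0.5 ≤ -0.89949 < 1.1 is false → out
[6] lift (9,-16): star map gives 15.62742; window check -0.5 ≤ 15.62742 < 1.1 is false → out
[7] lift (4,8): star map gives 0.68629; window check -0.5 ≤ 0.68629 < 1.1 is true → IN Λ
[8] lift (5,11): star map gives 0.44365; window check -0.5 ≤ 0.44365 < 1.1 is true → IN Λ
[9] lift (5,10): star map gives 0.85786; window check -0.5 ≤ 0.85786 < 1.1 is true → IN Λ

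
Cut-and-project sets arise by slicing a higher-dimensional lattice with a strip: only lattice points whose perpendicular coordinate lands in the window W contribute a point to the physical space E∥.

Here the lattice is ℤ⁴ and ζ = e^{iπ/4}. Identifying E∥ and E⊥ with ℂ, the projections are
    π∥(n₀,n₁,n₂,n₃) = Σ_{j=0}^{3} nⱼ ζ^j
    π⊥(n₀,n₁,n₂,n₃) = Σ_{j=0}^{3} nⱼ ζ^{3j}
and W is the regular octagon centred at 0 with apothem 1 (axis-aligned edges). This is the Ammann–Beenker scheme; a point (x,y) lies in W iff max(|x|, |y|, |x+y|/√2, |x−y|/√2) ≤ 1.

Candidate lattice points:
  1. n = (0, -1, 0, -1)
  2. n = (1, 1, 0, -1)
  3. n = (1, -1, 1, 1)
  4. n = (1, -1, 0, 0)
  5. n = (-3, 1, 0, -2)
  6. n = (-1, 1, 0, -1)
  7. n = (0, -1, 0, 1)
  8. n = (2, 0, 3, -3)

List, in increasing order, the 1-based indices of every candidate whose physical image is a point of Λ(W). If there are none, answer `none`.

Internal map: ζ^{3j} for j=0..3 gives (1,0), (−√2/2,√2/2), (0,−1), (√2/2,√2/2).
candidate 1: n = (0, -1, 0, -1) → π⊥ ≈ (+0.00000, -1.41421); max(|x|,|y|,|x±y|/√2) = 1.41421 > 1 ⇒ ∉ W
candidate 2: n = (1, 1, 0, -1) → π⊥ ≈ (-0.41421, +0.00000); max(|x|,|y|,|x±y|/√2) = 0.41421 ≤ 1 ⇒ ∈ W
candidate 3: n = (1, -1, 1, 1) → π⊥ ≈ (+2.41421, -1.00000); max(|x|,|y|,|x±y|/√2) = 2.41421 > 1 ⇒ ∉ W
candidate 4: n = (1, -1, 0, 0) → π⊥ ≈ (+1.70711, -0.70711); max(|x|,|y|,|x±y|/√2) = 1.70711 > 1 ⇒ ∉ W
candidate 5: n = (-3, 1, 0, -2) → π⊥ ≈ (-5.12132, -0.70711); max(|x|,|y|,|x±y|/√2) = 5.12132 > 1 ⇒ ∉ W
candidate 6: n = (-1, 1, 0, -1) → π⊥ ≈ (-2.41421, +0.00000); max(|x|,|y|,|x±y|/√2) = 2.41421 > 1 ⇒ ∉ W
candidate 7: n = (0, -1, 0, 1) → π⊥ ≈ (+1.41421, +0.00000); max(|x|,|y|,|x±y|/√2) = 1.41421 > 1 ⇒ ∉ W
candidate 8: n = (2, 0, 3, -3) → π⊥ ≈ (-0.12132, -5.12132); max(|x|,|y|,|x±y|/√2) = 5.12132 > 1 ⇒ ∉ W

2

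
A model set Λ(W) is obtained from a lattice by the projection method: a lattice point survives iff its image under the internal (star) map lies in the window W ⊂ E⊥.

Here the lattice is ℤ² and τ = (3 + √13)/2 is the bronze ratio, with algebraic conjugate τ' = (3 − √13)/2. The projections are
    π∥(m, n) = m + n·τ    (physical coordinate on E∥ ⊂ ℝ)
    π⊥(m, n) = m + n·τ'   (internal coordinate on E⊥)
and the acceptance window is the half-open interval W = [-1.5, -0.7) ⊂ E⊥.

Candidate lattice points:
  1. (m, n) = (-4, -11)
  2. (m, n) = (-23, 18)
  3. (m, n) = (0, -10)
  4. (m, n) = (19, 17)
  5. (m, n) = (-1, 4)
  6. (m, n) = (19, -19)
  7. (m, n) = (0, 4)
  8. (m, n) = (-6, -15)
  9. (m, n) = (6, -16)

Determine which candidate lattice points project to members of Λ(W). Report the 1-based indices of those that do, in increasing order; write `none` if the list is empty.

τ' = (3−√13)/2 ≈ -0.302776.
#1 (-4,-11): internal coord -4 + (-11)·τ' = -0.669468; -0.669468 ∉ [-1.5, -0.7) → out
#2 (-23,18): internal coord -23 + (18)·τ' = -28.449961; -28.449961 ∉ [-1.5, -0.7) → out
#3 (0,-10): internal coord 0 + (-10)·τ' = +3.027756; +3.027756 ∉ [-1.5, -0.7) → out
#4 (19,17): internal coord 19 + (17)·τ' = +13.852814; +13.852814 ∉ [-1.5, -0.7) → out
#5 (-1,4): internal coord -1 + (4)·τ' = -2.211103; -2.211103 ∉ [-1.5, -0.7) → out
#6 (19,-19): internal coord 19 + (-19)·τ' = +24.752737; +24.752737 ∉ [-1.5, -0.7) → out
#7 (0,4): internal coord 0 + (4)·τ' = -1.211103; -1.211103 ∈ [-1.5, -0.7) → IN Λ
#8 (-6,-15): internal coord -6 + (-15)·τ' = -1.458365; -1.458365 ∈ [-1.5, -0.7) → IN Λ
#9 (6,-16): internal coord 6 + (-16)·τ' = +10.844410; +10.844410 ∉ [-1.5, -0.7) → out

7, 8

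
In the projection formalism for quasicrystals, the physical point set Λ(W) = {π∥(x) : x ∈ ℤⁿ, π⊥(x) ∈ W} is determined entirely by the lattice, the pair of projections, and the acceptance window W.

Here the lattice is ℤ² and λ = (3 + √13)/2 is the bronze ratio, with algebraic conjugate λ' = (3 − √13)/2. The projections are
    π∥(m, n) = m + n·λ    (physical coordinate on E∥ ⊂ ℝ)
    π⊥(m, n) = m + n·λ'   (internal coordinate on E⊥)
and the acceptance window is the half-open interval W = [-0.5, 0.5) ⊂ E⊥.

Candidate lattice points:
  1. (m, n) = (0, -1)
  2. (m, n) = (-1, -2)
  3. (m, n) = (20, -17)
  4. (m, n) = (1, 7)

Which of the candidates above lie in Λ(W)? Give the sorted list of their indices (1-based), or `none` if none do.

1, 2

λ' = (3−√13)/2 ≈ -0.30278.
[1] lift (0,-1): star map gives 0.30278; window check -0.5 ≤ 0.30278 < 0.5 is true → IN Λ
[2] lift (-1,-2): star map gives -0.39445; window check -0.5 ≤ -0.39445 < 0.5 is true → IN Λ
[3] lift (20,-17): star map gives 25.14719; window check -0.5 ≤ 25.14719 < 0.5 is false → out
[4] lift (1,7): star map gives -1.11943; window check -0.5 ≤ -1.11943 < 0.5 is false → out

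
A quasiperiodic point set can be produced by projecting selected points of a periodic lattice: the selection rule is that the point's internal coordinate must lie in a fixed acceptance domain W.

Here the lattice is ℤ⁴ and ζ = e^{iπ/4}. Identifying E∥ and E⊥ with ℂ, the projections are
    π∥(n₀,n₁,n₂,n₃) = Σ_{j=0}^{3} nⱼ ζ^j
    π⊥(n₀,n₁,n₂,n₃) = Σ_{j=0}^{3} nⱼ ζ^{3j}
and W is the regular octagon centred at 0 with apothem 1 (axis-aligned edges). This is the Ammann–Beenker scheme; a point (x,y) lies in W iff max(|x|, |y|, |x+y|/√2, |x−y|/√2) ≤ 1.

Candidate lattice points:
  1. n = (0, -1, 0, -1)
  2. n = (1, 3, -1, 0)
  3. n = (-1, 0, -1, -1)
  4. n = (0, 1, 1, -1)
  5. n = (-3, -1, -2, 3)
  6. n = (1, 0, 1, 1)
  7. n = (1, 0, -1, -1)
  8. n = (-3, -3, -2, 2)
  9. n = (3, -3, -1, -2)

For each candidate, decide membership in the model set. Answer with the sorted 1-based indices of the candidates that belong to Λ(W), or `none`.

7

Internal map: ζ^{3j} for j=0..3 gives (1,0), (−√2/2,√2/2), (0,−1), (√2/2,√2/2).
#1 (0, -1, 0, -1): internal (0.000000, -1.414214); octagon support 1.414214 vs apothem 1 → ∉ W
#2 (1, 3, -1, 0): internal (-1.121320, 3.121320); octagon support 3.121320 vs apothem 1 → ∉ W
#3 (-1, 0, -1, -1): internal (-1.707107, 0.292893); octagon support 1.707107 vs apothem 1 → ∉ W
#4 (0, 1, 1, -1): internal (-1.414214, -1.000000); octagon support 1.707107 vs apothem 1 → ∉ W
#5 (-3, -1, -2, 3): internal (-0.171573, 3.414214); octagon support 3.414214 vs apothem 1 → ∉ W
#6 (1, 0, 1, 1): internal (1.707107, -0.292893); octagon support 1.707107 vs apothem 1 → ∉ W
#7 (1, 0, -1, -1): internal (0.292893, 0.292893); octagon support 0.414214 vs apothem 1 → ∈ W
#8 (-3, -3, -2, 2): internal (0.535534, 1.292893); octagon support 1.292893 vs apothem 1 → ∉ W
#9 (3, -3, -1, -2): internal (3.707107, -2.535534); octagon support 4.414214 vs apothem 1 → ∉ W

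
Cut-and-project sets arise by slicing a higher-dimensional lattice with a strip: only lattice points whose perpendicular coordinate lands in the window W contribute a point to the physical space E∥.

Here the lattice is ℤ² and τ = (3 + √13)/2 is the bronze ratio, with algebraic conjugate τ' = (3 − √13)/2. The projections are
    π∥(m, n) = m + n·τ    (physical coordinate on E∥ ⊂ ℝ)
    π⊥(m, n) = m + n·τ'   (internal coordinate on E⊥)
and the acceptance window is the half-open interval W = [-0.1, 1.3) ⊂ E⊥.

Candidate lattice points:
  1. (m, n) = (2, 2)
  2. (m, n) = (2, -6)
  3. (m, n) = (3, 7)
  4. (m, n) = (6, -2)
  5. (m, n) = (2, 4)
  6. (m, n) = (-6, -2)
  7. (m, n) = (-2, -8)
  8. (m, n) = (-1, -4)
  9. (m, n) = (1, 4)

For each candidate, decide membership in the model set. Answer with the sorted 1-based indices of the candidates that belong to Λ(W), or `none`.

3, 5, 7, 8

Compute τ' = (3−√13)/2 = -0.30278, so π⊥(m,n) = m -0.30278·n.
[1] lift (2,2): star map gives 1.39445; window check -0.1 ≤ 1.39445 < 1.3 is false → out
[2] lift (2,-6): star map gives 3.81665; window check -0.1 ≤ 3.81665 < 1.3 is false → out
[3] lift (3,7): star map gives 0.88057; window check -0.1 ≤ 0.88057 < 1.3 is true → IN Λ
[4] lift (6,-2): star map gives 6.60555; window check -0.1 ≤ 6.60555 < 1.3 is false → out
[5] lift (2,4): star map gives 0.78890; window check -0.1 ≤ 0.78890 < 1.3 is true → IN Λ
[6] lift (-6,-2): star map gives -5.39445; window check -0.1 ≤ -5.39445 < 1.3 is false → out
[7] lift (-2,-8): star map gives 0.42221; window check -0.1 ≤ 0.42221 < 1.3 is true → IN Λ
[8] lift (-1,-4): star map gives 0.21110; window check -0.1 ≤ 0.21110 < 1.3 is true → IN Λ
[9] lift (1,4): star map gives -0.21110; window check -0.1 ≤ -0.21110 < 1.3 is false → out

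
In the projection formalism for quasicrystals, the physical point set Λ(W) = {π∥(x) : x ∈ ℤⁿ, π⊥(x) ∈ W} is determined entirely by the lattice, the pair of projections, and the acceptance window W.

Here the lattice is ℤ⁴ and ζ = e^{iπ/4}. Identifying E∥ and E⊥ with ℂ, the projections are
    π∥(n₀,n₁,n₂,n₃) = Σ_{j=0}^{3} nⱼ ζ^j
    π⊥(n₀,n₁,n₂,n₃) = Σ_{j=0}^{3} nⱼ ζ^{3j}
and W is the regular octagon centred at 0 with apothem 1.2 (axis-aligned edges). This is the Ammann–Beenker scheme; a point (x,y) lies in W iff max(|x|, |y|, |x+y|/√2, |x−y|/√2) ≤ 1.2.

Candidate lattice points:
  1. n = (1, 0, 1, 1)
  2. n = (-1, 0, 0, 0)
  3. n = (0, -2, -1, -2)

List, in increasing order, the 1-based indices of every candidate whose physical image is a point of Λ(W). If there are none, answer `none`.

π⊥(n) = n₀ + n₁ζ³ + n₂ζ⁶ + n₃ζ⁹ where ζ = e^{iπ/4}.
candidate 1: n = (1, 0, 1, 1) → π⊥ ≈ (+1.70711, -0.29289); max(|x|,|y|,|x±y|/√2) = 1.70711 > 1.2 ⇒ ∉ W
candidate 2: n = (-1, 0, 0, 0) → π⊥ ≈ (-1.00000, +0.00000); max(|x|,|y|,|x±y|/√2) = 1.00000 ≤ 1.2 ⇒ ∈ W
candidate 3: n = (0, -2, -1, -2) → π⊥ ≈ (+0.00000, -1.82843); max(|x|,|y|,|x±y|/√2) = 1.82843 > 1.2 ⇒ ∉ W

2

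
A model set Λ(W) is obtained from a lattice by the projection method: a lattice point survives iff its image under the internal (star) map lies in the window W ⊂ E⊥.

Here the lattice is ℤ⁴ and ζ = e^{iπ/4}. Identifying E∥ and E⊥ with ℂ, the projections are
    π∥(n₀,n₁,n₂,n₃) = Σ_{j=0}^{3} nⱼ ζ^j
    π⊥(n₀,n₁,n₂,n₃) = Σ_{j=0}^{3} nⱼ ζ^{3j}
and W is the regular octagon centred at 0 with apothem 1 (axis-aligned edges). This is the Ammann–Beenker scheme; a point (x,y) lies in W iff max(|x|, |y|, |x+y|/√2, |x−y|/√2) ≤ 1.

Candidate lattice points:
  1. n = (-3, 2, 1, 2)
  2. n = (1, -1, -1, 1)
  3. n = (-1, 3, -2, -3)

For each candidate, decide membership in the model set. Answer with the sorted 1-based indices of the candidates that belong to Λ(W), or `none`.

π⊥(n) = n₀ + n₁ζ³ + n₂ζ⁶ + n₃ζ⁹ where ζ = e^{iπ/4}.
candidate 1: n = (-3, 2, 1, 2) → π⊥ ≈ (-3.0000, +1.8284); max(|x|,|y|,|x±y|/√2) = 3.4142 > 1 ⇒ ∉ W
candidate 2: n = (1, -1, -1, 1) → π⊥ ≈ (+2.4142, +1.0000); max(|x|,|y|,|x±y|/√2) = 2.4142 > 1 ⇒ ∉ W
candidate 3: n = (-1, 3, -2, -3) → π⊥ ≈ (-5.2426, +2.0000); max(|x|,|y|,|x±y|/√2) = 5.2426 > 1 ⇒ ∉ W

none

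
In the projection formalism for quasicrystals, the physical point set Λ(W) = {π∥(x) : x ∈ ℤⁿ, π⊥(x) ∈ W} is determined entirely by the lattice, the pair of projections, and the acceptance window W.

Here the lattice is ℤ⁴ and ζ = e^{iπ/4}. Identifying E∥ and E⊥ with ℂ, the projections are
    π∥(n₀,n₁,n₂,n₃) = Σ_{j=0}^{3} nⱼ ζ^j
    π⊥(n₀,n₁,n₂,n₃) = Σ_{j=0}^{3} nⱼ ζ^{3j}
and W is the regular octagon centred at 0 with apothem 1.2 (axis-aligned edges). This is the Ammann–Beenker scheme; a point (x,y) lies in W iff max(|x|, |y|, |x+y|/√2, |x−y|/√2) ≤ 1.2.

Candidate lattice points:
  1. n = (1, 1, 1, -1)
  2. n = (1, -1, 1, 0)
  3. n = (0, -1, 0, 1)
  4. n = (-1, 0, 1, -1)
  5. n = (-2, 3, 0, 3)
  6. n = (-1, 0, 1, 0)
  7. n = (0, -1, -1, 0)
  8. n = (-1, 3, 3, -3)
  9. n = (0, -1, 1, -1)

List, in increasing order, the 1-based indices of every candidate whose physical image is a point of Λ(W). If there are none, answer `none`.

1, 7

Internal map: ζ^{3j} for j=0..3 gives (1,0), (−√2/2,√2/2), (0,−1), (√2/2,√2/2).
candidate 1: n = (1, 1, 1, -1) → π⊥ ≈ (-0.41421, -1.00000); max(|x|,|y|,|x±y|/√2) = 1.00000 ≤ 1.2 ⇒ ∈ W
candidate 2: n = (1, -1, 1, 0) → π⊥ ≈ (+1.70711, -1.70711); max(|x|,|y|,|x±y|/√2) = 2.41421 > 1.2 ⇒ ∉ W
candidate 3: n = (0, -1, 0, 1) → π⊥ ≈ (+1.41421, +0.00000); max(|x|,|y|,|x±y|/√2) = 1.41421 > 1.2 ⇒ ∉ W
candidate 4: n = (-1, 0, 1, -1) → π⊥ ≈ (-1.70711, -1.70711); max(|x|,|y|,|x±y|/√2) = 2.41421 > 1.2 ⇒ ∉ W
candidate 5: n = (-2, 3, 0, 3) → π⊥ ≈ (-2.00000, +4.24264); max(|x|,|y|,|x±y|/√2) = 4.41421 > 1.2 ⇒ ∉ W
candidate 6: n = (-1, 0, 1, 0) → π⊥ ≈ (-1.00000, -1.00000); max(|x|,|y|,|x±y|/√2) = 1.41421 > 1.2 ⇒ ∉ W
candidate 7: n = (0, -1, -1, 0) → π⊥ ≈ (+0.70711, +0.29289); max(|x|,|y|,|x±y|/√2) = 0.70711 ≤ 1.2 ⇒ ∈ W
candidate 8: n = (-1, 3, 3, -3) → π⊥ ≈ (-5.24264, -3.00000); max(|x|,|y|,|x±y|/√2) = 5.82843 > 1.2 ⇒ ∉ W
candidate 9: n = (0, -1, 1, -1) → π⊥ ≈ (+0.00000, -2.41421); max(|x|,|y|,|x±y|/√2) = 2.41421 > 1.2 ⇒ ∉ W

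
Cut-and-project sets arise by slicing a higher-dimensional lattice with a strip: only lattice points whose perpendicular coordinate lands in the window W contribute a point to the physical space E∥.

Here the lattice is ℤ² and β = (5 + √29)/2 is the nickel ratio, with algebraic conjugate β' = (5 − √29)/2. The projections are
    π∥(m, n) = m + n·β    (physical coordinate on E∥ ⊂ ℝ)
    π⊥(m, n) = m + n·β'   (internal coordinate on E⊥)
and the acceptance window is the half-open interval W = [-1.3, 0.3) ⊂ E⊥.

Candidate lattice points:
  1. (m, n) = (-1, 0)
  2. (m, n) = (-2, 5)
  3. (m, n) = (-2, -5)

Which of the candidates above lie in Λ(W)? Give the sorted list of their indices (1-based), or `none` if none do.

Numerically β ≈ 5.19258 and β' = −1/β ≈ -0.19258.
[1] lift (-1,0): star map gives -1.00000; window check -1.3 ≤ -1.00000 < 0.3 is true → IN Λ
[2] lift (-2,5): star map gives -2.96291; window check -1.3 ≤ -2.96291 < 0.3 is false → out
[3] lift (-2,-5): star map gives -1.03709; window check -1.3 ≤ -1.03709 < 0.3 is true → IN Λ

1, 3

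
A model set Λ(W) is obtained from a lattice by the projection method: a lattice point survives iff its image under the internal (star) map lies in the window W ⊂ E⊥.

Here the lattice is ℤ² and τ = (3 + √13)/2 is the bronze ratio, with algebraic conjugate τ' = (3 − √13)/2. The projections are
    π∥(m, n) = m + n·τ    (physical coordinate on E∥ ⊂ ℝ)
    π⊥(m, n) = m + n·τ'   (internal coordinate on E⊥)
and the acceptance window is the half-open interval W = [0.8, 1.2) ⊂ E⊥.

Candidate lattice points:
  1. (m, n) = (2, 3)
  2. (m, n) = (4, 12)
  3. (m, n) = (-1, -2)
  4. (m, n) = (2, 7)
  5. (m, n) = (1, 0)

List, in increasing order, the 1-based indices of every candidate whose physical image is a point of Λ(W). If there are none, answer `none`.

Compute τ' = (3−√13)/2 = -0.30278, so π⊥(m,n) = m -0.30278·n.
#1 (2,3): internal coord 2 + (3)·τ' = +1.09167; +1.09167 ∈ [0.8, 1.2) → IN Λ
#2 (4,12): internal coord 4 + (12)·τ' = +0.36669; +0.36669 ∉ [0.8, 1.2) → out
#3 (-1,-2): internal coord -1 + (-2)·τ' = -0.39445; -0.39445 ∉ [0.8, 1.2) → out
#4 (2,7): internal coord 2 + (7)·τ' = -0.11943; -0.11943 ∉ [0.8, 1.2) → out
#5 (1,0): internal coord 1 + (0)·τ' = +1.00000; +1.00000 ∈ [0.8, 1.2) → IN Λ

1, 5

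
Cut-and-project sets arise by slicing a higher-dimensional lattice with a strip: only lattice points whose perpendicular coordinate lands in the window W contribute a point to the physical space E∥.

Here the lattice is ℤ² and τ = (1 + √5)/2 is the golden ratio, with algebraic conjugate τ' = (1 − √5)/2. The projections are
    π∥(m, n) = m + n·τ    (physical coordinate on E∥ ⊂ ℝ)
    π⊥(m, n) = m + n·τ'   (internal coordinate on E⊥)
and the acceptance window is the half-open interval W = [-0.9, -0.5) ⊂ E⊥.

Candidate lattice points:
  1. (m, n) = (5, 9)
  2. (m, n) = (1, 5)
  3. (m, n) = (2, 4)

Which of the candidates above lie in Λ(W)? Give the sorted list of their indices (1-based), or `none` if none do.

τ' = (1−√5)/2 ≈ -0.61803.
[1] lift (5,9): star map gives -0.56231; window check -0.9 ≤ -0.56231 < -0.5 is true → IN Λ
[2] lift (1,5): star map gives -2.09017; window check -0.9 ≤ -2.09017 < -0.5 is false → out
[3] lift (2,4): star map gives -0.47214; window check -0.9 ≤ -0.47214 < -0.5 is false → out

1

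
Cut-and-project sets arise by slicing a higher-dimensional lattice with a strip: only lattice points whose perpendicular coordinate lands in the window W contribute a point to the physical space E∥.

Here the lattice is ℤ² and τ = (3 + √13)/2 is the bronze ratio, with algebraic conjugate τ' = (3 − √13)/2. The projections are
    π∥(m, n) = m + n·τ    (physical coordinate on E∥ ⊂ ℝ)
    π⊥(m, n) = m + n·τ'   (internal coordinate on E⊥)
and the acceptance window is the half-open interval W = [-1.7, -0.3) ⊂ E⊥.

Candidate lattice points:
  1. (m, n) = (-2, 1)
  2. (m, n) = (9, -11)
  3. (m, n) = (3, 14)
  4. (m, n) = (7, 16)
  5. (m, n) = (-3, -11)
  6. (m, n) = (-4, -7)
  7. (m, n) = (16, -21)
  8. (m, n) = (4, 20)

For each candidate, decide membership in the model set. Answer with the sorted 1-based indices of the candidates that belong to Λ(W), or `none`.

τ' = (3−√13)/2 ≈ -0.302776.
[1] lift (-2,1): star map gives -2.302776; window check -1.7 ≤ -2.302776 < -0.3 is false → out
[2] lift (9,-11): star map gives 12.330532; window check -1.7 ≤ 12.330532 < -0.3 is false → out
[3] lift (3,14): star map gives -1.238859; window check -1.7 ≤ -1.238859 < -0.3 is true → IN Λ
[4] lift (7,16): star map gives 2.155590; window check -1.7 ≤ 2.155590 < -0.3 is false → out
[5] lift (-3,-11): star map gives 0.330532; window check -1.7 ≤ 0.330532 < -0.3 is false → out
[6] lift (-4,-7): star map gives -1.880571; window check -1.7 ≤ -1.880571 < -0.3 is false → out
[7] lift (16,-21): star map gives 22.358288; window check -1.7 ≤ 22.358288 < -0.3 is false → out
[8] lift (4,20): star map gives -2.055513; window check -1.7 ≤ -2.055513 < -0.3 is false → out

3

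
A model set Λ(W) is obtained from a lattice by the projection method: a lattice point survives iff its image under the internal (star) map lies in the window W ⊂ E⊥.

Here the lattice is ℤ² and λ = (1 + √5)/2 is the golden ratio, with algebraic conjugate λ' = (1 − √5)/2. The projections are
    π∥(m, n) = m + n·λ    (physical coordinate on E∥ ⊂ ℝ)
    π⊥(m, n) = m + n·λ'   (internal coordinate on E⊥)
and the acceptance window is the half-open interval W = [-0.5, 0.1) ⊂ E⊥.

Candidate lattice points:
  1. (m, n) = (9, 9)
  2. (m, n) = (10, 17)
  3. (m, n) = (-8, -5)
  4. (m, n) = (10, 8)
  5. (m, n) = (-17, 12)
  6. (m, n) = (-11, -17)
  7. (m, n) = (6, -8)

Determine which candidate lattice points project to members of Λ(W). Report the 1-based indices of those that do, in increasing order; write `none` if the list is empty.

Numerically λ ≈ 1.61803 and λ' = −1/λ ≈ -0.61803.
candidate 1: (m,n)=(9,9) → π∥ = 9+9·λ ≈ 23.56231, π⊥ = 9+9·λ' ≈ 3.43769 ∉ [-0.5, 0.1) ⇒ out
candidate 2: (m,n)=(10,17) → π∥ = 10+17·λ ≈ 37.50658, π⊥ = 10+17·λ' ≈ -0.50658 ∉ [-0.5, 0.1) ⇒ out
candidate 3: (m,n)=(-8,-5) → π∥ = -8-5·λ ≈ -16.09017, π⊥ = -8-5·λ' ≈ -4.90983 ∉ [-0.5, 0.1) ⇒ out
candidate 4: (m,n)=(10,8) → π∥ = 10+8·λ ≈ 22.94427, π⊥ = 10+8·λ' ≈ 5.05573 ∉ [-0.5, 0.1) ⇒ out
candidate 5: (m,n)=(-17,12) → π∥ = -17+12·λ ≈ 2.41641, π⊥ = -17+12·λ' ≈ -24.41641 ∉ [-0.5, 0.1) ⇒ out
candidate 6: (m,n)=(-11,-17) → π∥ = -11-17·λ ≈ -38.50658, π⊥ = -11-17·λ' ≈ -0.49342 ∈ [-0.5, 0.1) ⇒ IN Λ
candidate 7: (m,n)=(6,-8) → π∥ = 6-8·λ ≈ -6.94427, π⊥ = 6-8·λ' ≈ 10.94427 ∉ [-0.5, 0.1) ⇒ out

6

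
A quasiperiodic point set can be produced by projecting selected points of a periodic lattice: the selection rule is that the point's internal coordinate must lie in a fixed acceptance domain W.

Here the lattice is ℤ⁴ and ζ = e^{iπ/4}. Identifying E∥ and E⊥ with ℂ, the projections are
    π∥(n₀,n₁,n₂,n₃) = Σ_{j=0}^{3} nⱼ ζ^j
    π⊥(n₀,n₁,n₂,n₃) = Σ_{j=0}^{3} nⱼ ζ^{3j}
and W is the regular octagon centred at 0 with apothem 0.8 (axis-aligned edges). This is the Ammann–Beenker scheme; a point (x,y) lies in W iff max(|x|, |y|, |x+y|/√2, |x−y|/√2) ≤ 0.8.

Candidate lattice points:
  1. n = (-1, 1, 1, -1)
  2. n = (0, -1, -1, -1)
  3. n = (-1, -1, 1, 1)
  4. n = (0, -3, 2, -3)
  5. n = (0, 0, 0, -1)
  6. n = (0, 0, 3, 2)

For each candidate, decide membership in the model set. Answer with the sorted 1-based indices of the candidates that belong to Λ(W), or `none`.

2

π⊥(n) = n₀ + n₁ζ³ + n₂ζ⁶ + n₃ζ⁹ where ζ = e^{iπ/4}.
#1 (-1, 1, 1, -1): internal (-2.4142, -1.0000); octagon support 2.4142 vs apothem 0.8 → ∉ W
#2 (0, -1, -1, -1): internal (0.0000, -0.4142); octagon support 0.4142 vs apothem 0.8 → ∈ W
#3 (-1, -1, 1, 1): internal (0.4142, -1.0000); octagon support 1.0000 vs apothem 0.8 → ∉ W
#4 (0, -3, 2, -3): internal (0.0000, -6.2426); octagon support 6.2426 vs apothem 0.8 → ∉ W
#5 (0, 0, 0, -1): internal (-0.7071, -0.7071); octagon support 1.0000 vs apothem 0.8 → ∉ W
#6 (0, 0, 3, 2): internal (1.4142, -1.5858); octagon support 2.1213 vs apothem 0.8 → ∉ W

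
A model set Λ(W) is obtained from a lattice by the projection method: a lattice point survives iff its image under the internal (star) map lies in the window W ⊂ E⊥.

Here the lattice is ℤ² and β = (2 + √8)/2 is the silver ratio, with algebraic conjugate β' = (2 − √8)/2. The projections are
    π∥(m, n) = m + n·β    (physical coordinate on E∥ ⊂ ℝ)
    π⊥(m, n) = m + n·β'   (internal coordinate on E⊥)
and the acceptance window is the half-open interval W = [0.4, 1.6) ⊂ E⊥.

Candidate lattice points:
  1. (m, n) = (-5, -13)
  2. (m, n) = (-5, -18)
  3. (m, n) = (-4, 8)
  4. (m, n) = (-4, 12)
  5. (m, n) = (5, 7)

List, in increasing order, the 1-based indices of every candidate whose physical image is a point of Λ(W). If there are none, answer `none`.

none

Compute β' = (2−√8)/2 = -0.414214, so π⊥(m,n) = m -0.414214·n.
candidate 1: (m,n)=(-5,-13) → π∥ = -5-13·β ≈ -36.384776, π⊥ = -5-13·β' ≈ 0.384776 ∉ [0.4, 1.6) ⇒ out
candidate 2: (m,n)=(-5,-18) → π∥ = -5-18·β ≈ -48.455844, π⊥ = -5-18·β' ≈ 2.455844 ∉ [0.4, 1.6) ⇒ out
candidate 3: (m,n)=(-4,8) → π∥ = -4+8·β ≈ 15.313708, π⊥ = -4+8·β' ≈ -7.313708 ∉ [0.4, 1.6) ⇒ out
candidate 4: (m,n)=(-4,12) → π∥ = -4+12·β ≈ 24.970563, π⊥ = -4+12·β' ≈ -8.970563 ∉ [0.4, 1.6) ⇒ out
candidate 5: (m,n)=(5,7) → π∥ = 5+7·β ≈ 21.899495, π⊥ = 5+7·β' ≈ 2.100505 ∉ [0.4, 1.6) ⇒ out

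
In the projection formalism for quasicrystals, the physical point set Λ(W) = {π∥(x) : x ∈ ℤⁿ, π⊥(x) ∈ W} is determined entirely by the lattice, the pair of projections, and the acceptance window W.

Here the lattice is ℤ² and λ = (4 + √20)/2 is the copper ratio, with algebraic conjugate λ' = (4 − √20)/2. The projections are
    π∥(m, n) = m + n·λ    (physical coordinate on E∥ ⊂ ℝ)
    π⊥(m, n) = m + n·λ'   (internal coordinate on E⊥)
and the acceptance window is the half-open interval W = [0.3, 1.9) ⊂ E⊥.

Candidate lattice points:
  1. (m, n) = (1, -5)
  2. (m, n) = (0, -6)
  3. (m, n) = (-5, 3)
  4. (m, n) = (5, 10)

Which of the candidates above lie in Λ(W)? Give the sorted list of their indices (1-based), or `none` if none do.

2

Compute λ' = (4−√20)/2 = -0.2361, so π⊥(m,n) = m -0.2361·n.
candidate 1: (m,n)=(1,-5) → π∥ = 1-5·λ ≈ -20.1803, π⊥ = 1-5·λ' ≈ 2.1803 ∉ [0.3, 1.9) ⇒ out
candidate 2: (m,n)=(0,-6) → π∥ = 0-6·λ ≈ -25.4164, π⊥ = 0-6·λ' ≈ 1.4164 ∈ [0.3, 1.9) ⇒ IN Λ
candidate 3: (m,n)=(-5,3) → π∥ = -5+3·λ ≈ 7.7082, π⊥ = -5+3·λ' ≈ -5.7082 ∉ [0.3, 1.9) ⇒ out
candidate 4: (m,n)=(5,10) → π∥ = 5+10·λ ≈ 47.3607, π⊥ = 5+10·λ' ≈ 2.6393 ∉ [0.3, 1.9) ⇒ out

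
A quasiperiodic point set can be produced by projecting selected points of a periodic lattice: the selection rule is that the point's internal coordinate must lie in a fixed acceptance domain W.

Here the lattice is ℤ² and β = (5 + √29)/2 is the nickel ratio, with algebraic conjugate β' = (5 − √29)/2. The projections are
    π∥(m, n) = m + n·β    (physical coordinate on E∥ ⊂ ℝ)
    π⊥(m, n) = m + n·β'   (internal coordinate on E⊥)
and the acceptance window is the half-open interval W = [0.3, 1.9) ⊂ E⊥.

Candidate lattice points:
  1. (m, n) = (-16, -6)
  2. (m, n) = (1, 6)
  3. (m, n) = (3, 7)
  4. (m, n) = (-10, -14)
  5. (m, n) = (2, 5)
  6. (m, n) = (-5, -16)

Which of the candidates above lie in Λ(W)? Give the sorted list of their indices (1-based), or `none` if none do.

Numerically β ≈ 5.1926 and β' = −1/β ≈ -0.1926.
candidate 1: (m,n)=(-16,-6) → π∥ = -16-6·β ≈ -47.1555, π⊥ = -16-6·β' ≈ -14.8445 ∉ [0.3, 1.9) ⇒ out
candidate 2: (m,n)=(1,6) → π∥ = 1+6·β ≈ 32.1555, π⊥ = 1+6·β' ≈ -0.1555 ∉ [0.3, 1.9) ⇒ out
candidate 3: (m,n)=(3,7) → π∥ = 3+7·β ≈ 39.3481, π⊥ = 3+7·β' ≈ 1.6519 ∈ [0.3, 1.9) ⇒ IN Λ
candidate 4: (m,n)=(-10,-14) → π∥ = -10-14·β ≈ -82.6962, π⊥ = -10-14·β' ≈ -7.3038 ∉ [0.3, 1.9) ⇒ out
candidate 5: (m,n)=(2,5) → π∥ = 2+5·β ≈ 27.9629, π⊥ = 2+5·β' ≈ 1.0371 ∈ [0.3, 1.9) ⇒ IN Λ
candidate 6: (m,n)=(-5,-16) → π∥ = -5-16·β ≈ -88.0813, π⊥ = -5-16·β' ≈ -1.9187 ∉ [0.3, 1.9) ⇒ out

3, 5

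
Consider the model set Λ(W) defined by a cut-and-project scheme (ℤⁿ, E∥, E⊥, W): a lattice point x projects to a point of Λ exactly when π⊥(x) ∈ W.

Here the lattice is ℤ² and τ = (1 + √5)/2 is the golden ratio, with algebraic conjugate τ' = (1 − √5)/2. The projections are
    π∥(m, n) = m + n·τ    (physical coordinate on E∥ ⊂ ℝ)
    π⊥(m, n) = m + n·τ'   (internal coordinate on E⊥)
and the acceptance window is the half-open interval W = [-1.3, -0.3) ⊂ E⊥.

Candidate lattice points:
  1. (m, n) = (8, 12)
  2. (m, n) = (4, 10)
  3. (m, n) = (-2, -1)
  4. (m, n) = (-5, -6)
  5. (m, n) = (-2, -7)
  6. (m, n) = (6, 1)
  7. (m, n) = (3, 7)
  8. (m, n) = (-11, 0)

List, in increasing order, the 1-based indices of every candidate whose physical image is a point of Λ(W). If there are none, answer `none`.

Numerically τ ≈ 1.61803 and τ' = −1/τ ≈ -0.61803.
candidate 1: (m,n)=(8,12) → π∥ = 8+12·τ ≈ 27.41641, π⊥ = 8+12·τ' ≈ 0.58359 ∉ [-1.3, -0.3) ⇒ out
candidate 2: (m,n)=(4,10) → π∥ = 4+10·τ ≈ 20.18034, π⊥ = 4+10·τ' ≈ -2.18034 ∉ [-1.3, -0.3) ⇒ out
candidate 3: (m,n)=(-2,-1) → π∥ = -2-1·τ ≈ -3.61803, π⊥ = -2-1·τ' ≈ -1.38197 ∉ [-1.3, -0.3) ⇒ out
candidate 4: (m,n)=(-5,-6) → π∥ = -5-6·τ ≈ -14.70820, π⊥ = -5-6·τ' ≈ -1.29180 ∈ [-1.3, -0.3) ⇒ IN Λ
candidate 5: (m,n)=(-2,-7) → π∥ = -2-7·τ ≈ -13.32624, π⊥ = -2-7·τ' ≈ 2.32624 ∉ [-1.3, -0.3) ⇒ out
candidate 6: (m,n)=(6,1) → π∥ = 6+1·τ ≈ 7.61803, π⊥ = 6+1·τ' ≈ 5.38197 ∉ [-1.3, -0.3) ⇒ out
candidate 7: (m,n)=(3,7) → π∥ = 3+7·τ ≈ 14.32624, π⊥ = 3+7·τ' ≈ -1.32624 ∉ [-1.3, -0.3) ⇒ out
candidate 8: (m,n)=(-11,0) → π∥ = -11+0·τ ≈ -11.00000, π⊥ = -11+0·τ' ≈ -11.00000 ∉ [-1.3, -0.3) ⇒ out

4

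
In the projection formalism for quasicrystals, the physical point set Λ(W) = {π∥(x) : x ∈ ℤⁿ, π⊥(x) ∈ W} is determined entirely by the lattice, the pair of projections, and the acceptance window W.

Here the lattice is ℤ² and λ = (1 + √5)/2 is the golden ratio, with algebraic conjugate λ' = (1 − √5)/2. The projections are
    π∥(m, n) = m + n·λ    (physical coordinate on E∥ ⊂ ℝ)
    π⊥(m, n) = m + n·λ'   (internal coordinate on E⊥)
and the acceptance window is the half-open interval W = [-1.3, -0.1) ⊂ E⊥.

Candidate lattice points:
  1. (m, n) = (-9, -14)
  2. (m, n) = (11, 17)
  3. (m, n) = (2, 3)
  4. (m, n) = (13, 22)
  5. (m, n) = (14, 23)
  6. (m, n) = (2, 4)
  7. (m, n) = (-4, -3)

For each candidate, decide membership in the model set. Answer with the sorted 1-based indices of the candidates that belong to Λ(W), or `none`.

Compute λ' = (1−√5)/2 = -0.618034, so π⊥(m,n) = m -0.618034·n.
[1] lift (-9,-14): star map gives -0.347524; window check -1.3 ≤ -0.347524 < -0.1 is true → IN Λ
[2] lift (11,17): star map gives 0.493422; window check -1.3 ≤ 0.493422 < -0.1 is false → out
[3] lift (2,3): star map gives 0.145898; window check -1.3 ≤ 0.145898 < -0.1 is false → out
[4] lift (13,22): star map gives -0.596748; window check -1.3 ≤ -0.596748 < -0.1 is true → IN Λ
[5] lift (14,23): star map gives -0.214782; window check -1.3 ≤ -0.214782 < -0.1 is true → IN Λ
[6] lift (2,4): star map gives -0.472136; window check -1.3 ≤ -0.472136 < -0.1 is true → IN Λ
[7] lift (-4,-3): star map gives -2.145898; window check -1.3 ≤ -2.145898 < -0.1 is false → out

1, 4, 5, 6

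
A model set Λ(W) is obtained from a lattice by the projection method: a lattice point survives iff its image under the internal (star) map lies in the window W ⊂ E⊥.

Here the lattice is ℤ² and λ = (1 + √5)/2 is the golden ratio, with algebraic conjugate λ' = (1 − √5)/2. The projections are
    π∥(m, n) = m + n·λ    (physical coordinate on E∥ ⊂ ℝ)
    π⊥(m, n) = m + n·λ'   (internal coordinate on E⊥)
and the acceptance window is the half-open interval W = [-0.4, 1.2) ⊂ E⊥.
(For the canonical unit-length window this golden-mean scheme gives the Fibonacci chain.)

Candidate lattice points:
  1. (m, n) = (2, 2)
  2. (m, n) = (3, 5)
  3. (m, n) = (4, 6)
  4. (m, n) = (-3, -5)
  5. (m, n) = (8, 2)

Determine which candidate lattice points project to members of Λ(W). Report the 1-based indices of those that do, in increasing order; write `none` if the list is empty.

Compute λ' = (1−√5)/2 = -0.6180, so π⊥(m,n) = m -0.6180·n.
candidate 1: (m,n)=(2,2) → π∥ = 2+2·λ ≈ 5.2361, π⊥ = 2+2·λ' ≈ 0.7639 ∈ [-0.4, 1.2) ⇒ IN Λ
candidate 2: (m,n)=(3,5) → π∥ = 3+5·λ ≈ 11.0902, π⊥ = 3+5·λ' ≈ -0.0902 ∈ [-0.4, 1.2) ⇒ IN Λ
candidate 3: (m,n)=(4,6) → π∥ = 4+6·λ ≈ 13.7082, π⊥ = 4+6·λ' ≈ 0.2918 ∈ [-0.4, 1.2) ⇒ IN Λ
candidate 4: (m,n)=(-3,-5) → π∥ = -3-5·λ ≈ -11.0902, π⊥ = -3-5·λ' ≈ 0.0902 ∈ [-0.4, 1.2) ⇒ IN Λ
candidate 5: (m,n)=(8,2) → π∥ = 8+2·λ ≈ 11.2361, π⊥ = 8+2·λ' ≈ 6.7639 ∉ [-0.4, 1.2) ⇒ out

1, 2, 3, 4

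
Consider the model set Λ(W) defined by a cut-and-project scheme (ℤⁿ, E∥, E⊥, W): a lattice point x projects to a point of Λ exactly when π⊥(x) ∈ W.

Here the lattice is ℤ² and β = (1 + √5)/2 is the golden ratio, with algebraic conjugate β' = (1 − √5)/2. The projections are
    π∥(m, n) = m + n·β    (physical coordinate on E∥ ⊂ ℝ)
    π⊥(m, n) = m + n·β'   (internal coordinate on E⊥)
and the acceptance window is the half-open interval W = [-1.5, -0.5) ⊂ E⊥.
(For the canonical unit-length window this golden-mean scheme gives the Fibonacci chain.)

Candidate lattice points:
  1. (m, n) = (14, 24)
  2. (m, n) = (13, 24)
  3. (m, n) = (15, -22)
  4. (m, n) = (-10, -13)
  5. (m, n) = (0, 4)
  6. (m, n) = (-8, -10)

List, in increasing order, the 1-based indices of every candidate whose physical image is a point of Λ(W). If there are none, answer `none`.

1

β' = (1−√5)/2 ≈ -0.6180.
candidate 1: (m,n)=(14,24) → π∥ = 14+24·β ≈ 52.8328, π⊥ = 14+24·β' ≈ -0.8328 ∈ [-1.5, -0.5) ⇒ IN Λ
candidate 2: (m,n)=(13,24) → π∥ = 13+24·β ≈ 51.8328, π⊥ = 13+24·β' ≈ -1.8328 ∉ [-1.5, -0.5) ⇒ out
candidate 3: (m,n)=(15,-22) → π∥ = 15-22·β ≈ -20.5967, π⊥ = 15-22·β' ≈ 28.5967 ∉ [-1.5, -0.5) ⇒ out
candidate 4: (m,n)=(-10,-13) → π∥ = -10-13·β ≈ -31.0344, π⊥ = -10-13·β' ≈ -1.9656 ∉ [-1.5, -0.5) ⇒ out
candidate 5: (m,n)=(0,4) → π∥ = 0+4·β ≈ 6.4721, π⊥ = 0+4·β' ≈ -2.4721 ∉ [-1.5, -0.5) ⇒ out
candidate 6: (m,n)=(-8,-10) → π∥ = -8-10·β ≈ -24.1803, π⊥ = -8-10·β' ≈ -1.8197 ∉ [-1.5, -0.5) ⇒ out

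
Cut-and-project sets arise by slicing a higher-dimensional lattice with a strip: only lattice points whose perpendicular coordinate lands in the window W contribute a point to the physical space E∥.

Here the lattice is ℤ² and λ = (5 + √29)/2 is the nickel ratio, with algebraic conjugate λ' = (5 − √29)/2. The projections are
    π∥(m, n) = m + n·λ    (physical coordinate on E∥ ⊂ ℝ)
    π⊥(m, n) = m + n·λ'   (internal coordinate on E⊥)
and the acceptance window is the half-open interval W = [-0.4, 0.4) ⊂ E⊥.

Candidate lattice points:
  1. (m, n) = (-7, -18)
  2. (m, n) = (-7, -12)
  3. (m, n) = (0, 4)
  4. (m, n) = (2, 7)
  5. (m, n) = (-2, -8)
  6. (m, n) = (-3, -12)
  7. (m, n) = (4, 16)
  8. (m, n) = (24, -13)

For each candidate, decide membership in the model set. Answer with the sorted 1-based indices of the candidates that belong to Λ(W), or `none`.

none

Numerically λ ≈ 5.1926 and λ' = −1/λ ≈ -0.1926.
[1] lift (-7,-18): star map gives -3.5335; window check -0.4 ≤ -3.5335 < 0.4 is false → out
[2] lift (-7,-12): star map gives -4.6890; window check -0.4 ≤ -4.6890 < 0.4 is false → out
[3] lift (0,4): star map gives -0.7703; window check -0.4 ≤ -0.7703 < 0.4 is false → out
[4] lift (2,7): star map gives 0.6519; window check -0.4 ≤ 0.6519 < 0.4 is false → out
[5] lift (-2,-8): star map gives -0.4593; window check -0.4 ≤ -0.4593 < 0.4 is false → out
[6] lift (-3,-12): star map gives -0.6890; window check -0.4 ≤ -0.6890 < 0.4 is false → out
[7] lift (4,16): star map gives 0.9187; window check -0.4 ≤ 0.9187 < 0.4 is false → out
[8] lift (24,-13): star map gives 26.5036; window check -0.4 ≤ 26.5036 < 0.4 is false → out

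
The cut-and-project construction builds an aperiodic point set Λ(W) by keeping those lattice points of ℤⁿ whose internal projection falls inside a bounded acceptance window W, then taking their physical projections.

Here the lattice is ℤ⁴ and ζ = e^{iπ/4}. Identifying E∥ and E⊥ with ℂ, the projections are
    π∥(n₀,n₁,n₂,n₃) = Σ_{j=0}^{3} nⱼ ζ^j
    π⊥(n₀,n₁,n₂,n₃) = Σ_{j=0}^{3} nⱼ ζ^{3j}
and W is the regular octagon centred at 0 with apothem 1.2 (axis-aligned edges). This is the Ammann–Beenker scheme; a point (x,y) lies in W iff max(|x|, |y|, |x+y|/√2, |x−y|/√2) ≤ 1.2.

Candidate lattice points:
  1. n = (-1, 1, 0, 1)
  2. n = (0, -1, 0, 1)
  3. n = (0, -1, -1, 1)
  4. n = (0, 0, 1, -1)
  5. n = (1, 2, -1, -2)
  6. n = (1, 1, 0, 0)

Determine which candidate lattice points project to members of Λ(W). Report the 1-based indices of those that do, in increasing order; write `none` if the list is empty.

With ζ = e^{iπ/4} the internal vectors are ζ^0,ζ^3,ζ^6,ζ^9.
candidate 1: n = (-1, 1, 0, 1) → π⊥ ≈ (-1.0000, +1.4142); max(|x|,|y|,|x±y|/√2) = 1.7071 > 1.2 ⇒ ∉ W
candidate 2: n = (0, -1, 0, 1) → π⊥ ≈ (+1.4142, +0.0000); max(|x|,|y|,|x±y|/√2) = 1.4142 > 1.2 ⇒ ∉ W
candidate 3: n = (0, -1, -1, 1) → π⊥ ≈ (+1.4142, +1.0000); max(|x|,|y|,|x±y|/√2) = 1.7071 > 1.2 ⇒ ∉ W
candidate 4: n = (0, 0, 1, -1) → π⊥ ≈ (-0.7071, -1.7071); max(|x|,|y|,|x±y|/√2) = 1.7071 > 1.2 ⇒ ∉ W
candidate 5: n = (1, 2, -1, -2) → π⊥ ≈ (-1.8284, +1.0000); max(|x|,|y|,|x±y|/√2) = 2.0000 > 1.2 ⇒ ∉ W
candidate 6: n = (1, 1, 0, 0) → π⊥ ≈ (+0.2929, +0.7071); max(|x|,|y|,|x±y|/√2) = 0.7071 ≤ 1.2 ⇒ ∈ W

6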